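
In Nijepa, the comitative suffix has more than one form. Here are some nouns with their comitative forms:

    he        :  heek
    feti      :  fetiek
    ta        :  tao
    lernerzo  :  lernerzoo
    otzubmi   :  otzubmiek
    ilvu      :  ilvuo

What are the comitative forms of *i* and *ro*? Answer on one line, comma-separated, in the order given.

iek, roo

The suffix is conditioned by the last vowel: -ek when the last vowel of the stem is a front vowel (*he*, *feti*, *otzubmi*); -o when the last vowel of the stem is a back vowel (*ta*, *lernerzo*, *ilvu*).
*i* — last vowel /i/ (a front vowel) → -ek → *iek*.
Since the last vowel of *ro* is /o/ (a back vowel), it takes -o, giving *roo*.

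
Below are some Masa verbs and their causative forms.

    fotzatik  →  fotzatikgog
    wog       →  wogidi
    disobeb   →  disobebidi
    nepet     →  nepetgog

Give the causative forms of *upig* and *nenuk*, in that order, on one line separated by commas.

The alternation tracks the final consonant of the stem — -gog when the stem ends in a voiceless consonant (*fotzatik*, *nepet*); -idi when the stem ends in a voiced consonant (*wog*, *disobeb*).
*upig*: final consonant = /g/, voiced → -idi → *upigidi*.
*nenuk* — final consonant /k/ (voiceless) → -gog → *nenukgog*.

upigidi, nenukgog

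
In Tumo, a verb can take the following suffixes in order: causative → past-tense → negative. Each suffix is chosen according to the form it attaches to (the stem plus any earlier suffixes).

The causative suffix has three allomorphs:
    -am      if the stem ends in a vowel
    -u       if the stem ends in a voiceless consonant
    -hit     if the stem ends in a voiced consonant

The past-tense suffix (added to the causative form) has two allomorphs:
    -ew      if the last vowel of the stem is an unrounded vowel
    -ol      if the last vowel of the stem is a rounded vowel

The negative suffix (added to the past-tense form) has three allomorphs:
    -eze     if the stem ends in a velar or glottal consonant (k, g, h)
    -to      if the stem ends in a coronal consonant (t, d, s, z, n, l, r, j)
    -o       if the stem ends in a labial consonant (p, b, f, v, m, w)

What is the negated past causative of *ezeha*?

*ezeha* — final sound /a/ (a vowel) → -am → *ezehaam*.
The causative form *ezehaam*: last vowel = /a/, an unrounded vowel → -ew → *ezehaamew*.
The past-tense form *ezehaamew* — final consonant /w/ (labial) → -o → *ezehaamewo*.

ezehaamewo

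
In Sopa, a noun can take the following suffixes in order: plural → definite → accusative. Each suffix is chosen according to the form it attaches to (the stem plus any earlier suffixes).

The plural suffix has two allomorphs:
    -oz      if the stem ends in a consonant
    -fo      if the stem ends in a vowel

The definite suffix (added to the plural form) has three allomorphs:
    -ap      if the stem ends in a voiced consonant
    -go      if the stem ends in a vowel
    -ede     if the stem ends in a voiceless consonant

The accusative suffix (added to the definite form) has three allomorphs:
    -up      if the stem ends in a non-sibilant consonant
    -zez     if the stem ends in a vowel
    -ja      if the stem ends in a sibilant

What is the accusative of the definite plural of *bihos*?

*bihos* — final sound /s/ (a consonant) → -oz → *bihosoz*.
Since the final sound of the plural form *bihosoz* is /z/ (a voiced consonant), it takes -ap, giving *bihosozap*.
The definite form *bihosozap*: final sound = /p/, a non-sibilant consonant → -up → *bihosozapup*.

bihosozapup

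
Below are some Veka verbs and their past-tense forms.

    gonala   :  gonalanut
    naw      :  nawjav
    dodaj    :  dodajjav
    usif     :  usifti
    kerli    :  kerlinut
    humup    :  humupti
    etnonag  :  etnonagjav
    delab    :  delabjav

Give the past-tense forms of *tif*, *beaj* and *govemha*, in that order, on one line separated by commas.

tifti, beajjav, govemhanut

The alternation tracks the final sound of the stem — -ti when the stem ends in a voiceless consonant (*usif*, *humup*); -jav when the stem ends in a voiced consonant (*naw*, *dodaj*, *etnonag*, *delab*); -nut when the stem ends in a vowel (*gonala*, *kerli*).
The final sound of *tif* is /f/, which is a voiceless consonant, so the suffix is -ti, giving *tifti*.
*beaj*: final sound = /j/, a voiced consonant → -jav → *beajjav*.
*govemha*: final sound = /a/, a vowel → -nut → *govemhanut*.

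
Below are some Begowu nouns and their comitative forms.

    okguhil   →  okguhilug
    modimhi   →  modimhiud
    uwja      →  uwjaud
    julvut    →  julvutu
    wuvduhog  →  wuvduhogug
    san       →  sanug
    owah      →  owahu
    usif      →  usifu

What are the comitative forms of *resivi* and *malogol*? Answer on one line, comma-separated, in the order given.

resiviud, malogolug

The suffix is conditioned by the final sound: -u when the stem ends in a voiceless consonant (*julvut*, *owah*, *usif*); -ug when the stem ends in a voiced consonant (*okguhil*, *wuvduhog*, *san*); -ud when the stem ends in a vowel (*modimhi*, *uwja*).
Since the final sound of *resivi* is /i/ (a vowel), it takes -ud, giving *resiviud*.
The final sound of *malogol* is /l/, which is a voiced consonant, so the suffix is -ug, giving *malogolug*.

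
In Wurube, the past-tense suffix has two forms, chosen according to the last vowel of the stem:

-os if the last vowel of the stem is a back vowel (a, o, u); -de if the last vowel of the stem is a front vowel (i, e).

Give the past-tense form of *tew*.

*tew* — last vowel /e/ (a front vowel) → -de → *tewde*.

tewde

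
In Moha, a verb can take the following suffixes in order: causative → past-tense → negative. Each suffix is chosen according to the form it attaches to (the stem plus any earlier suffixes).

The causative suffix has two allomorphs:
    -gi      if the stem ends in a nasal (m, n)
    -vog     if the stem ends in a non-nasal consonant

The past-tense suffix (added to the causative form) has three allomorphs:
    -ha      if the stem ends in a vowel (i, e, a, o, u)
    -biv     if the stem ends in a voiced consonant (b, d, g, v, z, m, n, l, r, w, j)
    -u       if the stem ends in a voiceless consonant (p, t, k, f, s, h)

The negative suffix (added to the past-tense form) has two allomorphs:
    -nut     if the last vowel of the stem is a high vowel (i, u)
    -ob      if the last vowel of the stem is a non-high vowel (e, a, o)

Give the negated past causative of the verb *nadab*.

nadabvogbivnut

The final consonant of *nadab* is /b/, which is non-nasal, so the causative suffix is -vog, giving *nadabvog*.
The final sound of the causative form *nadabvog* is /g/, which is a voiced consonant, so the past-tense suffix is -biv, giving *nadabvogbiv*.
The past-tense form *nadabvogbiv* — last vowel /i/ (a high vowel) → -nut → *nadabvogbivnut*.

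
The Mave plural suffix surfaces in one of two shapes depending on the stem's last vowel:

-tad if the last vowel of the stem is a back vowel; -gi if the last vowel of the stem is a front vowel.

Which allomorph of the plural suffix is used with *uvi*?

-gi

The last vowel of *uvi* is /i/, which is a front vowel, so the suffix is -gi.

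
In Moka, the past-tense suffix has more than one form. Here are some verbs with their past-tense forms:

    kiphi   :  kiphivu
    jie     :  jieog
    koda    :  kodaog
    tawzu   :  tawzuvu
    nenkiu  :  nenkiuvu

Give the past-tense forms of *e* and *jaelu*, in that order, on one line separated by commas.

The pattern is height harmony: -vu when the last vowel of the stem is a high vowel (*kiphi*, *tawzu*, *nenkiu*); -og when the last vowel of the stem is a non-high vowel (*jie*, *koda*).
*e* — last vowel /e/ (a non-high vowel) → -og → *eog*.
*jaelu* — last vowel /u/ (a high vowel) → -vu → *jaeluvu*.

eog, jaeluvu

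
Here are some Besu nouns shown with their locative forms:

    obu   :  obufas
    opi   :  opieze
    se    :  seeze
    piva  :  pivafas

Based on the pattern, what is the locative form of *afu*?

afufas

The suffix is conditioned by the last vowel: -eze when the last vowel of the stem is a front vowel (*opi*, *se*); -fas when the last vowel of the stem is a back vowel (*obu*, *piva*).
Since the last vowel of *afu* is /u/ (a back vowel), it takes -fas, giving *afufas*.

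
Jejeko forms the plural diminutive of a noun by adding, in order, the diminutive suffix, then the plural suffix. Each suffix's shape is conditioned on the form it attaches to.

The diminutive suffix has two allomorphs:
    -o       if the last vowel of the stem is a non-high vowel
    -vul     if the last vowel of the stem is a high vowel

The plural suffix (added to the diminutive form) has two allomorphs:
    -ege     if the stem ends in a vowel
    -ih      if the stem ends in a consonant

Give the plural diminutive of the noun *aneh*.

The last vowel of *aneh* is /e/, which is a non-high vowel, so the diminutive suffix is -o, giving *aneho*.
The diminutive form *aneho*: final sound = /o/, a vowel → -ege → *anehoege*.

anehoege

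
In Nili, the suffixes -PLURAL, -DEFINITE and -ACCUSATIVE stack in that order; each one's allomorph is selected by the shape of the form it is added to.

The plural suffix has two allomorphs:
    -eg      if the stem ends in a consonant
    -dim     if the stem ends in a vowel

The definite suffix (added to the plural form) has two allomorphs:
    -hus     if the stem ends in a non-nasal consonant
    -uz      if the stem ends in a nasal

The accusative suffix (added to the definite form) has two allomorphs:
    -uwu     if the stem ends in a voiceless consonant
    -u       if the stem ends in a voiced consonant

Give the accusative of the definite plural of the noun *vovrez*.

The final sound of *vovrez* is /z/, which is a consonant, so the plural suffix is -eg, giving *vovrezeg*.
The plural form *vovrezeg* — final consonant /g/ (non-nasal) → -hus → *vovrezeghus*.
The definite form *vovrezeghus* — final consonant /s/ (voiceless) → -uwu → *vovrezeghusuwu*.

vovrezeghusuwu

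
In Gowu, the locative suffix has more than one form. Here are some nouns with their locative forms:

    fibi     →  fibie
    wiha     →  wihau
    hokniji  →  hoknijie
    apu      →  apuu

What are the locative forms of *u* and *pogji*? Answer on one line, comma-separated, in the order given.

Looking at the last vowel of each stem: -e when the last vowel of the stem is a front vowel (*fibi*, *hokniji*); -u when the last vowel of the stem is a back vowel (*wiha*, *apu*).
The last vowel of *u* is /u/, which is a back vowel, so the suffix is -u, giving *uu*.
The last vowel of *pogji* is /i/, which is a front vowel, so the suffix is -e, giving *pogjie*.

uu, pogjie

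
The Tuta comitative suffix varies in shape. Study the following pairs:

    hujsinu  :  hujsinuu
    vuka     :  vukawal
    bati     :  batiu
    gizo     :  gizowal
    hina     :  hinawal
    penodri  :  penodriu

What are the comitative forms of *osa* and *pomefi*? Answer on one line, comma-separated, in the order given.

The suffix is conditioned by the last vowel: -u when the last vowel of the stem is a high vowel (*hujsinu*, *bati*, *penodri*); -wal when the last vowel of the stem is a non-high vowel (*vuka*, *gizo*, *hina*).
The last vowel of *osa* is /a/, which is a non-high vowel, so the suffix is -wal, giving *osawal*.
Since the last vowel of *pomefi* is /i/ (a high vowel), it takes -u, giving *pomefiu*.

osawal, pomefiu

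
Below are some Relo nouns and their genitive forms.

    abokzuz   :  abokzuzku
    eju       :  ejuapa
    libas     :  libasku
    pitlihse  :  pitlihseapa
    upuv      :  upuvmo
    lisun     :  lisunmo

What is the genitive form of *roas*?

The pattern is sibilance of the final sound: -ku when the stem ends in a sibilant (*abokzuz*, *libas*); -mo when the stem ends in a non-sibilant consonant (*upuv*, *lisun*); -apa when the stem ends in a vowel (*eju*, *pitlihse*).
*roas*: final sound = /s/, a sibilant → -ku → *roasku*.

roasku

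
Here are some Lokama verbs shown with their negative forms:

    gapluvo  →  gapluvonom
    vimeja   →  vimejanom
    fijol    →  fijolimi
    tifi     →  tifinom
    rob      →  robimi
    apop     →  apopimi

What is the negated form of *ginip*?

The pattern is consonant vs. vowel: -imi when the stem ends in a consonant (*fijol*, *rob*, *apop*); -nom when the stem ends in a vowel (*gapluvo*, *vimeja*, *tifi*).
The final sound of *ginip* is /p/, which is a consonant, so the suffix is -imi, giving *ginipimi*.

ginipimi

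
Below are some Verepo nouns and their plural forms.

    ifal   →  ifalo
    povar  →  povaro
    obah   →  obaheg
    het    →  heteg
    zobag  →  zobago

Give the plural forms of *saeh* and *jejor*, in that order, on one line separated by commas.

Looking at the final consonant of each stem: -eg when the stem ends in a voiceless consonant (*obah*, *het*); -o when the stem ends in a voiced consonant (*ifal*, *povar*, *zobag*).
The final consonant of *saeh* is /h/, which is voiceless, so the suffix is -eg, giving *saeheg*.
*jejor* — final consonant /r/ (voiced) → -o → *jejoro*.

saeheg, jejoro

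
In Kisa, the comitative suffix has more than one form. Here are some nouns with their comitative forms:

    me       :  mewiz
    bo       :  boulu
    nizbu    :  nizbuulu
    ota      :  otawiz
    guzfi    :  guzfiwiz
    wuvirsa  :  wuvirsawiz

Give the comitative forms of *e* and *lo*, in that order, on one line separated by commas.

ewiz, loulu

Looking at the last vowel of each stem: -ulu when the last vowel of the stem is a rounded vowel (*bo*, *nizbu*); -wiz when the last vowel of the stem is an unrounded vowel (*me*, *ota*, *guzfi*, *wuvirsa*).
*e* — last vowel /e/ (an unrounded vowel) → -wiz → *ewiz*.
*lo* — last vowel /o/ (a rounded vowel) → -ulu → *loulu*.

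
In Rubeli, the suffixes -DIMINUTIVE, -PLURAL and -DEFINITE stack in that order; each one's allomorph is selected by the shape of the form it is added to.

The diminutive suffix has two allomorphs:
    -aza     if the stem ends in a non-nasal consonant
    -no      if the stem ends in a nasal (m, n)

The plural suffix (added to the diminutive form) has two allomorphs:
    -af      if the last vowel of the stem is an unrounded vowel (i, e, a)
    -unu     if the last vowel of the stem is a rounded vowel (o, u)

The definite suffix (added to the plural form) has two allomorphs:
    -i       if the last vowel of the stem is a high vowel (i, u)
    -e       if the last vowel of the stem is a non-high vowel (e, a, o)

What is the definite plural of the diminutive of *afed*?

afedazaafe

*afed*: final consonant = /d/, non-nasal → -aza → *afedaza*.
The diminutive form *afedaza*: last vowel = /a/, an unrounded vowel → -af → *afedazaaf*.
The plural form *afedazaaf*: last vowel = /a/, a non-high vowel → -e → *afedazaafe*.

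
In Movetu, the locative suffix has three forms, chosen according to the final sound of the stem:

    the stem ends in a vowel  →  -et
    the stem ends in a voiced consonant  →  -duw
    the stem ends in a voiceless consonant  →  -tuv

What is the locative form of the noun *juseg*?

jusegduw

Since the final sound of *juseg* is /g/ (a voiced consonant), it takes -duw, giving *jusegduw*.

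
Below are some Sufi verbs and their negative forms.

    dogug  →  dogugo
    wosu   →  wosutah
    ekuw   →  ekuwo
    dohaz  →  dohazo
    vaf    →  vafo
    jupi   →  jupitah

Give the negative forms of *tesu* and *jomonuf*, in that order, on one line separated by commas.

The alternation tracks the final sound of the stem — -o when the stem ends in a consonant (*dogug*, *ekuw*, *dohaz*, *vaf*); -tah when the stem ends in a vowel (*wosu*, *jupi*).
The final sound of *tesu* is /u/, which is a vowel, so the suffix is -tah, giving *tesutah*.
*jomonuf*: final sound = /f/, a consonant → -o → *jomonufo*.

tesutah, jomonufo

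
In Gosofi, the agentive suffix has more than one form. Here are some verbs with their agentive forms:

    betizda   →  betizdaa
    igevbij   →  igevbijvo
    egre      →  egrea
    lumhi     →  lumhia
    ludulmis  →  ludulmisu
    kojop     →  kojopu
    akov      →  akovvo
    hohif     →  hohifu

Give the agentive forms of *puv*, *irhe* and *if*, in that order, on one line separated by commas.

The pattern is voicing of the final sound: -u when the stem ends in a voiceless consonant (*ludulmis*, *kojop*, *hohif*); -vo when the stem ends in a voiced consonant (*igevbij*, *akov*); -a when the stem ends in a vowel (*betizda*, *egre*, *lumhi*).
The final sound of *puv* is /v/, which is a voiced consonant, so the suffix is -vo, giving *puvvo*.
*irhe* — final sound /e/ (a vowel) → -a → *irhea*.
*if* — final sound /f/ (a voiceless consonant) → -u → *ifu*.

puvvo, irhea, ifu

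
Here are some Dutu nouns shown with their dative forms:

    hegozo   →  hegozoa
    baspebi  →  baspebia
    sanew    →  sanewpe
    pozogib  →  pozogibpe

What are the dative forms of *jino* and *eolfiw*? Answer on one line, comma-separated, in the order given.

The pattern is consonant vs. vowel: -pe when the stem ends in a consonant (*sanew*, *pozogib*); -a when the stem ends in a vowel (*hegozo*, *baspebi*).
Since the final sound of *jino* is /o/ (a vowel), it takes -a, giving *jinoa*.
*eolfiw* — final sound /w/ (a consonant) → -pe → *eolfiwpe*.

jinoa, eolfiwpe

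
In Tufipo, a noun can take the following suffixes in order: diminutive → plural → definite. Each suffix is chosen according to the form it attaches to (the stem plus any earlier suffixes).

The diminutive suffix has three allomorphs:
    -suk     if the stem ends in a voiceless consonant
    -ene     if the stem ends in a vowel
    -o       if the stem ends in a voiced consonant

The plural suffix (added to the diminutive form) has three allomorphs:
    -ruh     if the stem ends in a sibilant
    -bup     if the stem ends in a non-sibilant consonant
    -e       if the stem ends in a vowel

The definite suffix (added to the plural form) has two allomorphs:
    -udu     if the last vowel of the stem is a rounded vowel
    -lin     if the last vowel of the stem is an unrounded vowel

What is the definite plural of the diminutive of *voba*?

vobaeneelin

The final sound of *voba* is /a/, which is a vowel, so the diminutive suffix is -ene, giving *vobaene*.
The final sound of the diminutive form *vobaene* is /e/, which is a vowel, so the plural suffix is -e, giving *vobaenee*.
The plural form *vobaenee*: last vowel = /e/, an unrounded vowel → -lin → *vobaeneelin*.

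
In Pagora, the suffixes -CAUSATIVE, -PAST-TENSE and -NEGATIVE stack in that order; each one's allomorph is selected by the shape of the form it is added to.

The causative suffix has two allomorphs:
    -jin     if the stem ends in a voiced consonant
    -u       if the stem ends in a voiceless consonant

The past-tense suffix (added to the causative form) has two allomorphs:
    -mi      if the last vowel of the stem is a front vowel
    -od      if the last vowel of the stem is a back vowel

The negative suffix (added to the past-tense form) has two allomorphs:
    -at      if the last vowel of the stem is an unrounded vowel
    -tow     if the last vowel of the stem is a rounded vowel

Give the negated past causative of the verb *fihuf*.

Since the final consonant of *fihuf* is /f/ (voiceless), it takes -u, giving *fihufu*.
The causative form *fihufu* — last vowel /u/ (a back vowel) → -od → *fihufuod*.
The past-tense form *fihufuod*: last vowel = /o/, a rounded vowel → -tow → *fihufuodtow*.

fihufuodtow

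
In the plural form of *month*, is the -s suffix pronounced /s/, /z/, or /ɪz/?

The stem *month* ends in a voiceless non-sibilant consonant.
The plural suffix surfaces as /ɪz/ after sibilants, /s/ after other voiceless consonants, and /z/ after other voiced sounds.
So the plural -s on *month* is pronounced /s/.

/s/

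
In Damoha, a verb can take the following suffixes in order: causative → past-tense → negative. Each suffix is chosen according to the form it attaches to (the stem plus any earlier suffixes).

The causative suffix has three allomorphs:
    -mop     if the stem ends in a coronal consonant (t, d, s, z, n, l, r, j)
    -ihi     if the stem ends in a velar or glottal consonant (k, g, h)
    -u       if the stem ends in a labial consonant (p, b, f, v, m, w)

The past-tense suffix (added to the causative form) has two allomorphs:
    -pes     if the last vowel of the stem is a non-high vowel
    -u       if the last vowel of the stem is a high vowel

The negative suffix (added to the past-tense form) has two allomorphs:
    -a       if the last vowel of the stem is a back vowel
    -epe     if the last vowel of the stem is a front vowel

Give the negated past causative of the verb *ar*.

*ar* — final consonant /r/ (coronal) → -mop → *armop*.
The last vowel of the causative form *armop* is /o/, which is a non-high vowel, so the past-tense suffix is -pes, giving *armoppes*.
Since the last vowel of the past-tense form *armoppes* is /e/ (a front vowel), it takes -epe, giving *armoppesepe*.

armoppesepe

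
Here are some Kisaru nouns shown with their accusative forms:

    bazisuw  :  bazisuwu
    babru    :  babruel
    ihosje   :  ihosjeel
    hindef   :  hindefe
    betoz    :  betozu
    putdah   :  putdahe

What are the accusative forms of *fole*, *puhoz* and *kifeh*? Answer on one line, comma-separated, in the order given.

The pattern is voicing of the final sound: -e when the stem ends in a voiceless consonant (*hindef*, *putdah*); -u when the stem ends in a voiced consonant (*bazisuw*, *betoz*); -el when the stem ends in a vowel (*babru*, *ihosje*).
Since the final sound of *fole* is /e/ (a vowel), it takes -el, giving *foleel*.
Since the final sound of *puhoz* is /z/ (a voiced consonant), it takes -u, giving *puhozu*.
*kifeh* — final sound /h/ (a voiceless consonant) → -e → *kifehe*.

foleel, puhozu, kifehe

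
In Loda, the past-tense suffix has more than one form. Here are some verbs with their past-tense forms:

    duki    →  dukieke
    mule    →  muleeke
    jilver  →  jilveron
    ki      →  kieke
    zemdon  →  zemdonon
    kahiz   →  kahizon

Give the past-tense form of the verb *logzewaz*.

logzewazon

The pattern is consonant vs. vowel: -on when the stem ends in a consonant (*jilver*, *zemdon*, *kahiz*); -eke when the stem ends in a vowel (*duki*, *mule*, *ki*).
*logzewaz*: final sound = /z/, a consonant → -on → *logzewazon*.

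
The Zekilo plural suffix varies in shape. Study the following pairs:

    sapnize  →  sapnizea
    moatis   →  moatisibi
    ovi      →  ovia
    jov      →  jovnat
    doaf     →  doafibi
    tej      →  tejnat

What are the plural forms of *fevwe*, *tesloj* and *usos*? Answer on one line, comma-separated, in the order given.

fevwea, teslojnat, usosibi

The alternation tracks the final sound of the stem — -ibi when the stem ends in a voiceless consonant (*moatis*, *doaf*); -nat when the stem ends in a voiced consonant (*jov*, *tej*); -a when the stem ends in a vowel (*sapnize*, *ovi*).
The final sound of *fevwe* is /e/, which is a vowel, so the suffix is -a, giving *fevwea*.
The final sound of *tesloj* is /j/, which is a voiced consonant, so the suffix is -nat, giving *teslojnat*.
The final sound of *usos* is /s/, which is a voiceless consonant, so the suffix is -ibi, giving *usosibi*.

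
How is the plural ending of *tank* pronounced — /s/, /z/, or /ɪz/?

The stem *tank* ends in a voiceless non-sibilant consonant.
The plural suffix surfaces as /ɪz/ after sibilants, /s/ after other voiceless consonants, and /z/ after other voiced sounds.
So the plural -s on *tank* is pronounced /s/.

/s/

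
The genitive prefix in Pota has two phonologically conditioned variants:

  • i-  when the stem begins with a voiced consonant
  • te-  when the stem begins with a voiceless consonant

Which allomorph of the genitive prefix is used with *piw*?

te-

*piw* — first consonant /p/ (voiceless) → te-.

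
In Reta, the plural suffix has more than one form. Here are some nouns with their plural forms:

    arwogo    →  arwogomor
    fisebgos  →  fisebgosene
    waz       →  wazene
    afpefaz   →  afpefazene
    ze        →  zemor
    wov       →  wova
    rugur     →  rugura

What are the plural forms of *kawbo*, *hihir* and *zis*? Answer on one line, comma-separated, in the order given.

kawbomor, hihira, zisene

The pattern is sibilance of the final sound: -ene when the stem ends in a sibilant (*fisebgos*, *waz*, *afpefaz*); -a when the stem ends in a non-sibilant consonant (*wov*, *rugur*); -mor when the stem ends in a vowel (*arwogo*, *ze*).
*kawbo* — final sound /o/ (a vowel) → -mor → *kawbomor*.
*hihir*: final sound = /r/, a non-sibilant consonant → -a → *hihira*.
The final sound of *zis* is /s/, which is a sibilant, so the suffix is -ene, giving *zisene*.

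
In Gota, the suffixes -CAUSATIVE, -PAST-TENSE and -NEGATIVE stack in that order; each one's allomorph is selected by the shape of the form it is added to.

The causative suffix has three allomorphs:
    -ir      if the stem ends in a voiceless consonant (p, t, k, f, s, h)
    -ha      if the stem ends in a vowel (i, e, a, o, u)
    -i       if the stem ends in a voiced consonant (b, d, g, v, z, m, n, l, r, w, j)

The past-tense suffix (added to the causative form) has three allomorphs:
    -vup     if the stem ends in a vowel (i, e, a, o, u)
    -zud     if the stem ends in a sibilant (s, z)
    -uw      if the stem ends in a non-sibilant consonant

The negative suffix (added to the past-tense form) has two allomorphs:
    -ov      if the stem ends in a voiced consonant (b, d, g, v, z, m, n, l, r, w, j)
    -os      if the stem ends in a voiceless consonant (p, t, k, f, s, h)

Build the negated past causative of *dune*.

dunehavupos

The final sound of *dune* is /e/, which is a vowel, so the causative suffix is -ha, giving *duneha*.
Since the final sound of the causative form *duneha* is /a/ (a vowel), it takes -vup, giving *dunehavup*.
The past-tense form *dunehavup* — final consonant /p/ (voiceless) → -os → *dunehavupos*.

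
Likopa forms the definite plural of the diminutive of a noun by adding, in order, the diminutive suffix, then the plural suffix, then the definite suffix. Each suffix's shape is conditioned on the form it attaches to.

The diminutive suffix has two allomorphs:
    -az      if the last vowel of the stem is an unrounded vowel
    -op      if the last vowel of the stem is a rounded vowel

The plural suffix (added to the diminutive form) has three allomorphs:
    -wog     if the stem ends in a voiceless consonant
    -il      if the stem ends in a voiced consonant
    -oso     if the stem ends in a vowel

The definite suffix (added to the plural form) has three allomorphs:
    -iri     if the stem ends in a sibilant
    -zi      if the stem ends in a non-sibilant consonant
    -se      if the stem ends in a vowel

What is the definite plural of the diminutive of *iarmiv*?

The last vowel of *iarmiv* is /i/, which is an unrounded vowel, so the diminutive suffix is -az, giving *iarmivaz*.
Since the final sound of the diminutive form *iarmivaz* is /z/ (a voiced consonant), it takes -il, giving *iarmivazil*.
Since the final sound of the plural form *iarmivazil* is /l/ (a non-sibilant consonant), it takes -zi, giving *iarmivazilzi*.

iarmivazilzi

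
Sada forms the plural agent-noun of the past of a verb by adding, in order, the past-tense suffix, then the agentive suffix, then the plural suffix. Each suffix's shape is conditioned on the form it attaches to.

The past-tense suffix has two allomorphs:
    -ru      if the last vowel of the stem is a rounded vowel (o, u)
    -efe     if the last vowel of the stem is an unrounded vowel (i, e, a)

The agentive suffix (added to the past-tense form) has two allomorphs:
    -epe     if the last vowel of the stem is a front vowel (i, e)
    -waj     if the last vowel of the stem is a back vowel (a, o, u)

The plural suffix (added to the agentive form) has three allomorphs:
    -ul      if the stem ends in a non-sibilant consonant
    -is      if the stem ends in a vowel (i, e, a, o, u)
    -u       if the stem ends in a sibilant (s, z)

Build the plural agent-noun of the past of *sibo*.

Since the last vowel of *sibo* is /o/ (a rounded vowel), it takes -ru, giving *siboru*.
The last vowel of the past-tense form *siboru* is /u/, which is a back vowel, so the agentive suffix is -waj, giving *siboruwaj*.
The final sound of the agentive form *siboruwaj* is /j/, which is a non-sibilant consonant, so the plural suffix is -ul, giving *siboruwajul*.

siboruwajul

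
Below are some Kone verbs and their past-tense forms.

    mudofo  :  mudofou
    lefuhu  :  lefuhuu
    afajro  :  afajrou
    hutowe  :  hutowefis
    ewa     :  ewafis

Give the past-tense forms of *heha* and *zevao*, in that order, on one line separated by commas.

The suffix is conditioned by the last vowel: -u when the last vowel of the stem is a rounded vowel (*mudofo*, *lefuhu*, *afajro*); -fis when the last vowel of the stem is an unrounded vowel (*hutowe*, *ewa*).
Since the last vowel of *heha* is /a/ (an unrounded vowel), it takes -fis, giving *hehafis*.
*zevao* — last vowel /o/ (a rounded vowel) → -u → *zevaou*.

hehafis, zevaou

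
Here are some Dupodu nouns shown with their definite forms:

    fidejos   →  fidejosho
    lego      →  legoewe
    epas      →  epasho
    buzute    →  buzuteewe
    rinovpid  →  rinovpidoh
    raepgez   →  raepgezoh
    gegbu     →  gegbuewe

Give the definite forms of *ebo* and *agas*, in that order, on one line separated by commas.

The pattern is voicing of the final sound: -ho when the stem ends in a voiceless consonant (*fidejos*, *epas*); -oh when the stem ends in a voiced consonant (*rinovpid*, *raepgez*); -ewe when the stem ends in a vowel (*lego*, *buzute*, *gegbu*).
*ebo* — final sound /o/ (a vowel) → -ewe → *eboewe*.
*agas*: final sound = /s/, a voiceless consonant → -ho → *agasho*.

eboewe, agasho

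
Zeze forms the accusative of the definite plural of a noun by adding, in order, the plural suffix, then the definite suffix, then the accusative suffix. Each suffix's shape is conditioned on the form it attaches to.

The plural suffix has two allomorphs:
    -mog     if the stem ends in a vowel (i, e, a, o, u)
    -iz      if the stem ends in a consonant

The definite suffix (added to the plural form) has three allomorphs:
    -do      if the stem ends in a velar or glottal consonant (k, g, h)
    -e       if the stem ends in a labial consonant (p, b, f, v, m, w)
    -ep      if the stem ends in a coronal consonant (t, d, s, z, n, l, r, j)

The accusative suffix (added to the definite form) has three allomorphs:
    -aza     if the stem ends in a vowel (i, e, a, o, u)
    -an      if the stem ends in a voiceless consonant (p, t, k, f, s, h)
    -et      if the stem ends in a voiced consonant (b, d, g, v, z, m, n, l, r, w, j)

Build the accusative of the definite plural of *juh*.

The final sound of *juh* is /h/, which is a consonant, so the plural suffix is -iz, giving *juhiz*.
The plural form *juhiz*: final consonant = /z/, coronal → -ep → *juhizep*.
The definite form *juhizep*: final sound = /p/, a voiceless consonant → -an → *juhizepan*.

juhizepan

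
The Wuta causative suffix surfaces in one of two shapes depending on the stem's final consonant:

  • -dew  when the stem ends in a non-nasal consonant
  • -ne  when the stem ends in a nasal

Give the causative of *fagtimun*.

*fagtimun*: final consonant = /n/, a nasal → -ne → *fagtimunne*.

fagtimunne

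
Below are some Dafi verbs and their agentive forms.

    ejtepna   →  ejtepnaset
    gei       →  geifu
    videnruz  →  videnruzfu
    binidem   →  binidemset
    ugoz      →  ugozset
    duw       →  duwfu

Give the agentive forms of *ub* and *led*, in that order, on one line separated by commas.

ubfu, ledset

The pattern is height harmony: -fu when the last vowel of the stem is a high vowel (*gei*, *videnruz*, *duw*); -set when the last vowel of the stem is a non-high vowel (*ejtepna*, *binidem*, *ugoz*).
Since the last vowel of *ub* is /u/ (a high vowel), it takes -fu, giving *ubfu*.
The last vowel of *led* is /e/, which is a non-high vowel, so the suffix is -set, giving *ledset*.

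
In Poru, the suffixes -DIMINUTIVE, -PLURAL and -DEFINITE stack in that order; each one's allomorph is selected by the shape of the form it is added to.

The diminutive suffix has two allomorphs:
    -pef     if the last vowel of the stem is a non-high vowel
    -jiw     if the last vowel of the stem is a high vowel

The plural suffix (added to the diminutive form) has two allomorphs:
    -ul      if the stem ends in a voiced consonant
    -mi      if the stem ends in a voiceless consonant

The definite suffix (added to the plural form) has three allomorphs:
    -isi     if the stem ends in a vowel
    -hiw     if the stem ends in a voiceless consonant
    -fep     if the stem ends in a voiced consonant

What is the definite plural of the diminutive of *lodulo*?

lodulopefmiisi

Since the last vowel of *lodulo* is /o/ (a non-high vowel), it takes -pef, giving *lodulopef*.
The final consonant of the diminutive form *lodulopef* is /f/, which is voiceless, so the plural suffix is -mi, giving *lodulopefmi*.
The plural form *lodulopefmi* — final sound /i/ (a vowel) → -isi → *lodulopefmiisi*.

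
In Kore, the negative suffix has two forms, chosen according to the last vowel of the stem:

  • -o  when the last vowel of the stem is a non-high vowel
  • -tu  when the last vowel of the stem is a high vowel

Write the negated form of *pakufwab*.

The last vowel of *pakufwab* is /a/, which is a non-high vowel, so the suffix is -o, giving *pakufwabo*.

pakufwabo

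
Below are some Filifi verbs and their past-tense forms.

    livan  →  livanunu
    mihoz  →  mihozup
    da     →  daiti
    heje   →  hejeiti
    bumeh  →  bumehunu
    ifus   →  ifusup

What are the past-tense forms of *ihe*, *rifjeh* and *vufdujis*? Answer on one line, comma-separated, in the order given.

iheiti, rifjehunu, vufdujisup

The alternation tracks the final sound of the stem — -up when the stem ends in a sibilant (*mihoz*, *ifus*); -unu when the stem ends in a non-sibilant consonant (*livan*, *bumeh*); -iti when the stem ends in a vowel (*da*, *heje*).
*ihe*: final sound = /e/, a vowel → -iti → *iheiti*.
*rifjeh* — final sound /h/ (a non-sibilant consonant) → -unu → *rifjehunu*.
The final sound of *vufdujis* is /s/, which is a sibilant, so the suffix is -up, giving *vufdujisup*.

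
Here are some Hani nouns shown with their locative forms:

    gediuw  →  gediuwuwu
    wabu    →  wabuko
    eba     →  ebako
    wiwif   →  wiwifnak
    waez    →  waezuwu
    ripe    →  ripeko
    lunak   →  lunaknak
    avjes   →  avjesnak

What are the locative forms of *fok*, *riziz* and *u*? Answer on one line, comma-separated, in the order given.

foknak, rizizuwu, uko

The alternation tracks the final sound of the stem — -nak when the stem ends in a voiceless consonant (*wiwif*, *lunak*, *avjes*); -uwu when the stem ends in a voiced consonant (*gediuw*, *waez*); -ko when the stem ends in a vowel (*wabu*, *eba*, *ripe*).
The final sound of *fok* is /k/, which is a voiceless consonant, so the suffix is -nak, giving *foknak*.
The final sound of *riziz* is /z/, which is a voiced consonant, so the suffix is -uwu, giving *rizizuwu*.
The final sound of *u* is /u/, which is a vowel, so the suffix is -ko, giving *uko*.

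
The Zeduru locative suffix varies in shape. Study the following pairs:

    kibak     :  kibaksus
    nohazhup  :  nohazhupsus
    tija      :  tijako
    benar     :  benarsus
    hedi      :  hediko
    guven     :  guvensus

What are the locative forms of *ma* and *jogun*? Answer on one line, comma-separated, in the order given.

The suffix is conditioned by the final sound: -sus when the stem ends in a consonant (*kibak*, *nohazhup*, *benar*, *guven*); -ko when the stem ends in a vowel (*tija*, *hedi*).
*ma*: final sound = /a/, a vowel → -ko → *mako*.
The final sound of *jogun* is /n/, which is a consonant, so the suffix is -sus, giving *jogunsus*.

mako, jogunsus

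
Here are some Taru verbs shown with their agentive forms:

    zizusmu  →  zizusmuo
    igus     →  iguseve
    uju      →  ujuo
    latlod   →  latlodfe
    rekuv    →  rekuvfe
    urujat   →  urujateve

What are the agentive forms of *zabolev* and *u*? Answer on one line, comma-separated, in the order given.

zabolevfe, uo

The alternation tracks the final sound of the stem — -eve when the stem ends in a voiceless consonant (*igus*, *urujat*); -fe when the stem ends in a voiced consonant (*latlod*, *rekuv*); -o when the stem ends in a vowel (*zizusmu*, *uju*).
*zabolev* — final sound /v/ (a voiced consonant) → -fe → *zabolevfe*.
The final sound of *u* is /u/, which is a vowel, so the suffix is -o, giving *uo*.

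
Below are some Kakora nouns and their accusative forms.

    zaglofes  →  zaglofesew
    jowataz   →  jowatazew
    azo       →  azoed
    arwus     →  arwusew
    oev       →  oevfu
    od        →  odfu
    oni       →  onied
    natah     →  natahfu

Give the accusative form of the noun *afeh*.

The suffix is conditioned by the final sound: -ew when the stem ends in a sibilant (*zaglofes*, *jowataz*, *arwus*); -fu when the stem ends in a non-sibilant consonant (*oev*, *od*, *natah*); -ed when the stem ends in a vowel (*azo*, *oni*).
The final sound of *afeh* is /h/, which is a non-sibilant consonant, so the suffix is -fu, giving *afehfu*.

afehfu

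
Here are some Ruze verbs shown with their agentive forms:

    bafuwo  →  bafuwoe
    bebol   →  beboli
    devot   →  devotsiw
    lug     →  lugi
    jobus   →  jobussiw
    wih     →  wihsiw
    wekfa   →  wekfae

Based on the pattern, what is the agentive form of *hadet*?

hadetsiw

The pattern is voicing of the final sound: -siw when the stem ends in a voiceless consonant (*devot*, *jobus*, *wih*); -i when the stem ends in a voiced consonant (*bebol*, *lug*); -e when the stem ends in a vowel (*bafuwo*, *wekfa*).
*hadet*: final sound = /t/, a voiceless consonant → -siw → *hadetsiw*.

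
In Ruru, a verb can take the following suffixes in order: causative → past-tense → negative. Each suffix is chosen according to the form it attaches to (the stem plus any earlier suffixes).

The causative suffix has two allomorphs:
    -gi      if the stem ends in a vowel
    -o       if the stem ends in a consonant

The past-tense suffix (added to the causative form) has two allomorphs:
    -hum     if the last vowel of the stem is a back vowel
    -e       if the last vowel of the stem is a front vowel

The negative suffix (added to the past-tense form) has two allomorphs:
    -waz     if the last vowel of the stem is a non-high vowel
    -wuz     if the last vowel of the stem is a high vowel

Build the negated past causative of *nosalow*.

nosalowohumwuz

Since the final sound of *nosalow* is /w/ (a consonant), it takes -o, giving *nosalowo*.
The causative form *nosalowo*: last vowel = /o/, a back vowel → -hum → *nosalowohum*.
The last vowel of the past-tense form *nosalowohum* is /u/, which is a high vowel, so the negative suffix is -wuz, giving *nosalowohumwuz*.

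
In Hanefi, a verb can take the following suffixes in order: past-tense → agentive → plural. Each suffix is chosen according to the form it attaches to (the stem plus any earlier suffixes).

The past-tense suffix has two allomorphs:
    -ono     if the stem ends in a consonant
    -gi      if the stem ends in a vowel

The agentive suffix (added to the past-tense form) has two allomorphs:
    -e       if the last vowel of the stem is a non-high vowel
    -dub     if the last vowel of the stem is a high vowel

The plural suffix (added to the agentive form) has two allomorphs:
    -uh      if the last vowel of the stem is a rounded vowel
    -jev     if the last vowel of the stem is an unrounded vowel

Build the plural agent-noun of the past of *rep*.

The final sound of *rep* is /p/, which is a consonant, so the past-tense suffix is -ono, giving *repono*.
The past-tense form *repono*: last vowel = /o/, a non-high vowel → -e → *reponoe*.
The agentive form *reponoe* — last vowel /e/ (an unrounded vowel) → -jev → *reponoejev*.

reponoejev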